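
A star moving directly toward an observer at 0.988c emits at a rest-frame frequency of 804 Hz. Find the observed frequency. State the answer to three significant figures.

10300 Hz

Relativistic Doppler (source moving toward): f_obs = f_src · √((1+β)/(1−β)).
With β = 0.988: factor = √(1.988/0.012) = 12.871.
f_obs = 804 × 12.871 = 10300 Hz.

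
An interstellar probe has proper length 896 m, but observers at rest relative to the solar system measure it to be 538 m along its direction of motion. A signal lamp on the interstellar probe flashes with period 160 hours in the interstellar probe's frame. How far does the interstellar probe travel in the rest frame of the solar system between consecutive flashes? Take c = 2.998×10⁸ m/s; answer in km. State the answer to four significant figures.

2.300×10^11 km

γ = L₀/L = 896/538 = 1.66543.
β = √(1 − 1/γ²) = 0.79967. Lab-frame period = γτ = 1.66543×160 hours = 266.47 hours. Distance = βc × γτ = 0.79967 × 2.998×10⁸ m/s × 959292 s = 2.2998×10^14 m = 2.300×10^11 km.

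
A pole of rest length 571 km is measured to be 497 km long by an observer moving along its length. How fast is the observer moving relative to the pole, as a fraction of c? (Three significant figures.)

Length contraction gives γ = L₀/L = 571/497 = 1.1489.
β = √(1 − 1/γ²) = √0.242408 = 0.492.

0.492c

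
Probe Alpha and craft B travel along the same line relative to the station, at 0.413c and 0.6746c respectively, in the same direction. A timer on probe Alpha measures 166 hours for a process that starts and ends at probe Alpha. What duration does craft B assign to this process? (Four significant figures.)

178.1 hours

Speed of probe Alpha in craft B's frame: u = (v_A − v_B)/(1 − v_A v_B/c²) = (0.413 − 0.6746)/(1 − 0.413×0.6746) = −0.2616/0.7213902 = −0.36263; |u| = 0.36263c.
At |u| = 0.36263c, γ = (1 − 0.131501)^(−1/2) = 1.073.
The clock on probe Alpha records proper time, so craft B measures Δt = γΔτ = 1.073 × 166 = 178.1 hours.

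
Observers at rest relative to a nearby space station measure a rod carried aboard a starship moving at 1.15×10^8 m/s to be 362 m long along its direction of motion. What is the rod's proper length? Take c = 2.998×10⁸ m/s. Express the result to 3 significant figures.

392 m

β = v/c = (1.15×10^8 m/s)/(2.998×10⁸ m/s) = 0.383589.
γ = 1/√(1 − β²) = 1/√(1 − 0.1471405) = 1/√0.8528595 = 1/0.923504 = 1.0828.
Proper length: L₀ = γ·L = 1.0828 × 362 = 392 m.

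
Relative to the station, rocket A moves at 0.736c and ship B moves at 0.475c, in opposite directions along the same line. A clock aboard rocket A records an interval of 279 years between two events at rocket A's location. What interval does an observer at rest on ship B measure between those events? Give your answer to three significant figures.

Transform rocket A's velocity into ship B's frame: (0.736 + 0.475)/(1 + 0.736·0.475) = 1.211/1.3496, so the relative speed is 0.8973c.
γ for this relative speed: γ = 1/√(1 − 0.805147) = 2.2654.
The clock on rocket A records proper time, so ship B measures Δt = γΔτ = 2.2654 × 279 = 632 years.

632 years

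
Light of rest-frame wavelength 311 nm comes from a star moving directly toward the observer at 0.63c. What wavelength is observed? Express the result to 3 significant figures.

Relativistic Doppler for wavelength: λ_obs = λ_src · √((1−β)/(1+β)).
With β = 0.63: factor = √(0.37/1.63) = 0.47644.
λ_obs = 311 × 0.47644 = 148 nm.

148 nm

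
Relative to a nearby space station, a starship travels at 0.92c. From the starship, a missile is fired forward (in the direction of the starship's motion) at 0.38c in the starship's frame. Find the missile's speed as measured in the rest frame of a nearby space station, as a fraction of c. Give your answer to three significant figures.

0.963c

Relativistic velocity addition: u = (u' + v)/(1 + u'v/c²), with u' = 0.38c and v = 0.92c.
Numerator: 0.38 + 0.92 = 1.3. Denominator: 1 + (0.38)(0.92) = 1.3496.
u = 1.3/1.3496 = 0.96325, so the speed is 0.963c.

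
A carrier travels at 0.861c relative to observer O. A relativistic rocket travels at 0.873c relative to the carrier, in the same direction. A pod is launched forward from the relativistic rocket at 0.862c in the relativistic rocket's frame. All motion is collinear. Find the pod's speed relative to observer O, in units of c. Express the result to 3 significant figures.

First combine the pod and relativistic rocket (S''→S'): u₁ = (0.862 + 0.873)/(1 + 0.862×0.873) = 1.735/1.752526 = 0.99.
Then combine with the carrier (S'→S): u = (0.99 + 0.861)/(1 + 0.99×0.861) = 1.851/1.85239 = 0.99925.

0.999c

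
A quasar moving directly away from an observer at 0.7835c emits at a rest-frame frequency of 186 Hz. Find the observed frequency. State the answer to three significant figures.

Relativistic Doppler (source moving away): f_obs = f_src · √((1−β)/(1+β)).
With β = 0.7835: factor = √(0.2165/1.7835) = 0.34841.
f_obs = 186 × 0.34841 = 64.8 Hz.

64.8 Hz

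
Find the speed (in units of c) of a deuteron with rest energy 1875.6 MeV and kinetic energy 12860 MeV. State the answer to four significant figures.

K = (γ−1)mc², so γ = 1 + 12860/1875.6 = 7.8565.
Then v/c = √(1 − γ⁻²) = √(1 − 0.016201) = √0.983799 = 0.9919.

0.9919c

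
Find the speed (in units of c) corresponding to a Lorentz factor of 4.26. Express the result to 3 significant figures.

β = √(1 − 1/γ²) = √(1 − 1/18.1476) = √0.944896 = 0.972.

0.972c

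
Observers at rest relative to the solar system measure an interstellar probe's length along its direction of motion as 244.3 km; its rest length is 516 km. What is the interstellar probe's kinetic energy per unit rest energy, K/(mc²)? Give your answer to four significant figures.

1.112

Length contraction gives γ = L₀/L = 516/244.3 = 2.11216.
Since K = (γ−1)mc², K/(mc²) = 2.11216 − 1 = 1.112.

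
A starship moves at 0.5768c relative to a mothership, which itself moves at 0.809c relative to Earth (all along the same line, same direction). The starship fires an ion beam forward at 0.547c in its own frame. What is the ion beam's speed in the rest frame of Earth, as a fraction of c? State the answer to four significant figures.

Compose velocities in two stages. Stage 1 (into S'): u₁ = (0.547+0.5768)/(1+0.547×0.5768) = 0.85427.
Stage 2 (into S): u = (0.85427+0.809)/(1+0.85427×0.809) = 0.98354, so the speed is 0.9835c.

0.9835c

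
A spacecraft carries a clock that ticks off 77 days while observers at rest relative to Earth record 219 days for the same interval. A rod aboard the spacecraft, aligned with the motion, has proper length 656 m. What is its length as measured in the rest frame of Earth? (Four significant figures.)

230.6 m

γ = Δt/Δτ = 219/77 = 2.84416.
The rod contracts by the same γ: 656 m / 2.84416 = 230.6 m.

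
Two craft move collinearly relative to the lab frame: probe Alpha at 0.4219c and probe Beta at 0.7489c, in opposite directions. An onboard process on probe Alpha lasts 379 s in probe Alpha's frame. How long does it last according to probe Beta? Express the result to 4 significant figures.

830.1 s

The velocity of probe Alpha relative to probe Beta is (0.4219 + 0.7489)c / (1 + 0.4219×0.7489) = 0.88969c; relative speed 0.88969c.
At |u| = 0.88969c, γ = (1 − 0.791548)^(−1/2) = 2.1903.
Probe Alpha's interval is proper; time dilation gives Δt_B = γΔτ = 2.1903 × 379 s = 830.1 s.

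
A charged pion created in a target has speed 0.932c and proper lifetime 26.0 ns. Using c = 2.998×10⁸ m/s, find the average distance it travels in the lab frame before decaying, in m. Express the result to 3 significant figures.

20.0 m

With β = 0.932, γ = 1/√(1 − 0.932²) = 1/√0.131376 = 2.7589.
Lab-frame lifetime: Δt = γτ = 2.7589 × 26.0 ns = 71.731 ns.
Distance: d = vΔt = 0.932 × 2.998×10⁸ m/s × 7.1731×10^-8 s = 20.0 m.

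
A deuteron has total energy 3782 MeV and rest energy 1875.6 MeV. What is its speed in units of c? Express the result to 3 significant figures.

γ = E/(mc²) = 3782/1875.6 = 2.0164.
β = √(1 − 1/γ²) = √(1 − 0.24595) = √0.75405 = 0.868.

0.868c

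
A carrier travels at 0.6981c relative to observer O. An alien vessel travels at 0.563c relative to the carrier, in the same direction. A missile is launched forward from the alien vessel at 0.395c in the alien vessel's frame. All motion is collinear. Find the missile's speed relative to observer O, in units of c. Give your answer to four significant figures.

Apply u = (u'+v)/(1+u'v) twice. Missile in the carrier frame: (0.395+0.563)/(1+0.395·0.563) = 0.958/1.222385 = 0.78371c.
That velocity, transformed to the rest frame of observer O: (0.78371+0.6981)/(1+0.78371·0.6981) = 1.48181/1.547107951 = 0.95779c.

0.9578c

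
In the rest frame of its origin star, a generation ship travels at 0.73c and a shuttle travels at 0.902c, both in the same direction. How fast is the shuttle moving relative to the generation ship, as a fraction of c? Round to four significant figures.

0.5036c

Transform to the generation ship's frame: u' = (u − v)/(1 − uv/c²).
u' = (0.902 − 0.73)/(1 − 0.902×0.73) = 0.172/0.34154 = 0.5036.
Speed in the generation ship's frame: 0.5036c (in the same direction).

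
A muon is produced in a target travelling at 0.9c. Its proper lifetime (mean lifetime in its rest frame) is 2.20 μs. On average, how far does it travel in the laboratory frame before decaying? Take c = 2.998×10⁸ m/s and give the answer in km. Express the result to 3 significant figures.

With β = 0.9, γ = 1/√(1 − 0.9²) = 1/√0.19 = 2.2942.
Lab-frame lifetime: Δt = γτ = 2.2942 × 2.20 μs = 5.0472 μs.
Distance: d = vΔt = 0.9 × 2.998×10⁸ m/s × 5.0472×10^-6 s = 1360 m = 1.36 km.

1.36 km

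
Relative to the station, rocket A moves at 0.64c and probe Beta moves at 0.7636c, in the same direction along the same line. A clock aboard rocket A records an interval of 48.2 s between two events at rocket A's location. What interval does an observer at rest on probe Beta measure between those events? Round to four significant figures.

Transform rocket A's velocity into probe Beta's frame: (0.64 − 0.7636)/(1 − 0.64·0.7636) = −0.1236/0.511296, so the relative speed is 0.24174c.
γ for this relative speed: γ = 1/√(1 − 0.0584382) = 1.0306.
The clock on rocket A records proper time, so probe Beta measures Δt = γΔτ = 1.0306 × 48.2 = 49.67 s.

49.67 s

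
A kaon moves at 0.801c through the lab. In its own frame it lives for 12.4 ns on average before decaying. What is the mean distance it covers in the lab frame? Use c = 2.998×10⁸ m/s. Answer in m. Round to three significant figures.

4.97 m

With β = 0.801, γ = 1/√(1 − 0.801²) = 1/√0.358399 = 1.6704.
Lab-frame lifetime: Δt = γτ = 1.6704 × 12.4 ns = 20.713 ns.
Distance: d = vΔt = 0.801 × 2.998×10⁸ m/s × 2.0713×10^-8 s = 4.97 m.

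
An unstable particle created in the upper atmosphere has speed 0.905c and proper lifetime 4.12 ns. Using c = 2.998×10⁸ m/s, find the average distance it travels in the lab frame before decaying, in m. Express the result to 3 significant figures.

β² = 0.819025, so γ = 1/√0.180975 = 2.3507.
Lab-frame lifetime: Δt = γτ = 2.3507 × 4.12 ns = 9.6849 ns.
Distance: d = vΔt = 0.905 × 2.998×10⁸ m/s × 9.6849×10^-9 s = 2.63 m.

2.63 m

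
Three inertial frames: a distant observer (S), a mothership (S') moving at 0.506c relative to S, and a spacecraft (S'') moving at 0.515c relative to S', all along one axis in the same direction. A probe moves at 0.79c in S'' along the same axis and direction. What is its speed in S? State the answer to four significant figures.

0.9757c

First combine the probe and spacecraft (S''→S'): u₁ = (0.79 + 0.515)/(1 + 0.79×0.515) = 1.305/1.40685 = 0.9276.
Then combine with the mothership (S'→S): u = (0.9276 + 0.506)/(1 + 0.9276×0.506) = 1.4336/1.4693656 = 0.97566.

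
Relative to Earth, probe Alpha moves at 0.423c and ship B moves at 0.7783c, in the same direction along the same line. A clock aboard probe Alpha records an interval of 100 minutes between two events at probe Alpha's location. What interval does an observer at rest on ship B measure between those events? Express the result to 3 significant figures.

118 minutes

The velocity of probe Alpha relative to ship B is (0.423 − 0.7783)c / (1 − 0.423×0.7783) = −0.52968c; relative speed 0.52968c.
At |u| = 0.52968c, γ = (1 − 0.280561)^(−1/2) = 1.179.
The clock on probe Alpha records proper time, so ship B measures Δt = γΔτ = 1.179 × 100 = 118 minutes.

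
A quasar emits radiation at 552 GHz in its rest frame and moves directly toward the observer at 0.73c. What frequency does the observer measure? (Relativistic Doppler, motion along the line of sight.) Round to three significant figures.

Relativistic Doppler (source moving toward): f_obs = f_src · √((1+β)/(1−β)).
With β = 0.73: factor = √(1.73/0.27) = 2.5313.
f_obs = 552 × 2.5313 = 1400 GHz.

1400 GHz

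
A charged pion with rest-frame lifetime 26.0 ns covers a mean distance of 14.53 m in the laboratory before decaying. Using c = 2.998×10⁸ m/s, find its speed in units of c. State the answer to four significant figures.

Lab distance = (lab lifetime)·v = γτ·βc, so βγ = d/(cτ) = 14.53/(2.998×10⁸ × 2.600×10^-8) = 1.8641.
With βγ = 1.8641: γ² = 1 + (βγ)² = 4.47487, and β = (βγ)/γ = 1.8641/2.11539 = 0.8812.

0.8812c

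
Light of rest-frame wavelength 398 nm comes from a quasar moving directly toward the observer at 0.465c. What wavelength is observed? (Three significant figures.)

241 nm

Relativistic Doppler for wavelength: λ_obs = λ_src · √((1−β)/(1+β)).
With β = 0.465: factor = √(0.535/1.465) = 0.60431.
λ_obs = 398 × 0.60431 = 241 nm.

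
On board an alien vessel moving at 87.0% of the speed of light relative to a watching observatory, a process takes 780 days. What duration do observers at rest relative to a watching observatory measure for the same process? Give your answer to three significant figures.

1580 days

γ = 1/√(1 − β²) = 1/√(1 − 0.7569) = 1/√0.2431 = 1/0.493052 = 2.0282.
Time dilation: Δt = γ·Δτ = 2.0282 × 780 = 1580 days.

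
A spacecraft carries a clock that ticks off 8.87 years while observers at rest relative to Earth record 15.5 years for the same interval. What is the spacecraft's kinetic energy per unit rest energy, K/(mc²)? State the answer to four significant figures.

0.7475

From Δt = γΔτ: γ = 15.5/8.87 = 1.74746.
Since K = (γ−1)mc², K/(mc²) = 1.74746 − 1 = 0.7475.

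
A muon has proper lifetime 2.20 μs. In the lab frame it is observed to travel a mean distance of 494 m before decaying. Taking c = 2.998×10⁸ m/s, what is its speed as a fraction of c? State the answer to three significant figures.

Lab distance = (lab lifetime)·v = γτ·βc, so βγ = d/(cτ) = 494.0/(2.998×10⁸ × 2.200×10^-6) = 0.74898.
With βγ = 0.74898: γ² = 1 + (βγ)² = 1.560971, and β = (βγ)/γ = 0.74898/1.24939 = 0.599.

0.599c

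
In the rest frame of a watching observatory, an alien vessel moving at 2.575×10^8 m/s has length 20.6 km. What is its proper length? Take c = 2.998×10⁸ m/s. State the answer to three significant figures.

40.2 km

β = v/c = (2.575×10^8 m/s)/(2.998×10⁸ m/s) = 0.858906.
With β = 0.858906, γ = 1/√(1 − 0.858906²) = 1/√0.2622805 = 1.9526.
Proper length: L₀ = γ·L = 1.9526 × 20.6 = 40.2 km.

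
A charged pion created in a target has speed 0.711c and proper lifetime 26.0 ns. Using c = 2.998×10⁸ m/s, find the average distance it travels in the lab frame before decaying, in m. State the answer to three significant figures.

7.88 m

Lorentz factor: γ = (1 − 0.505521)^(−1/2) = 1.4221.
Lab-frame lifetime: Δt = γτ = 1.4221 × 26.0 ns = 36.975 ns.
Distance: d = vΔt = 0.711 × 2.998×10⁸ m/s × 3.6975×10^-8 s = 7.88 m.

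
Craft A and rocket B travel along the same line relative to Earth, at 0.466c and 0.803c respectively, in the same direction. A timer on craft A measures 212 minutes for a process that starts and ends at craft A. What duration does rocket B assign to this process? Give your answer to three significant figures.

Transform craft A's velocity into rocket B's frame: (0.466 − 0.803)/(1 − 0.466·0.803) = −0.337/0.625802, so the relative speed is 0.53851c.
At |u| = 0.53851c, γ = (1 − 0.289993)^(−1/2) = 1.1868.
The clock on craft A records proper time, so rocket B measures Δt = γΔτ = 1.1868 × 212 = 252 minutes.

252 minutes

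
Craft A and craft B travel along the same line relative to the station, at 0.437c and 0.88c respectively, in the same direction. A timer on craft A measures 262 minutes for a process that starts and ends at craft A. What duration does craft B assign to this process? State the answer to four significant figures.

377.4 minutes

Speed of craft A in craft B's frame: u = (v_A − v_B)/(1 − v_A v_B/c²) = (0.437 − 0.88)/(1 − 0.437×0.88) = −0.443/0.61544 = −0.71981; |u| = 0.71981c.
At |u| = 0.71981c, γ = (1 − 0.518126)^(−1/2) = 1.4406.
The clock on craft A records proper time, so craft B measures Δt = γΔτ = 1.4406 × 262 = 377.4 minutes.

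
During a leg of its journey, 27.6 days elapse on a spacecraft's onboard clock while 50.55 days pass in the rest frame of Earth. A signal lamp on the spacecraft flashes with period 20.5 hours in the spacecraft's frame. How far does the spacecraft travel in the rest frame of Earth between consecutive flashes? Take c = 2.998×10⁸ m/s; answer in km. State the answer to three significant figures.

γ = Δt/Δτ = 50.55/27.6 = 1.83152.
β = √(1 − 1/γ²) = 0.83779. Lab-frame period = γτ = 1.83152×20.5 hours = 37.546 hours. Distance = βc × γτ = 0.83779 × 2.998×10⁸ m/s × 135165.6 s = 3.3949×10^13 m = 3.39×10^10 km.

3.39×10^10 km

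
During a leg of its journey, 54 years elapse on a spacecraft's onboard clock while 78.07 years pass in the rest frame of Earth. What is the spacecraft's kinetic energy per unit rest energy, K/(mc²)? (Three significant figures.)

0.446

The time-dilation ratio gives γ = 78.07/54 = 1.44574.
Since K = (γ−1)mc², K/(mc²) = 1.44574 − 1 = 0.446.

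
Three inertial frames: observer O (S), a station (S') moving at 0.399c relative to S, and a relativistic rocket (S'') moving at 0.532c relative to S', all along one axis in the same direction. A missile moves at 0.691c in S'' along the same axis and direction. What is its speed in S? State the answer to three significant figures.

Compose velocities in two stages. Stage 1 (into S'): u₁ = (0.691+0.532)/(1+0.691×0.532) = 0.89426.
Stage 2 (into S): u = (0.89426+0.399)/(1+0.89426×0.399) = 0.95316, so the speed is 0.953c.

0.953c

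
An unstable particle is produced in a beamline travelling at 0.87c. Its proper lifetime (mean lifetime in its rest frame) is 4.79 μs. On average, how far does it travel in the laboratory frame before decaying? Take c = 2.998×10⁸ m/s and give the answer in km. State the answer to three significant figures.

2.53 km

With β = 0.87, γ = 1/√(1 − 0.87²) = 1/√0.2431 = 2.0282.
Lab-frame lifetime: Δt = γτ = 2.0282 × 4.79 μs = 9.7151 μs.
Distance: d = vΔt = 0.87 × 2.998×10⁸ m/s × 9.7151×10^-6 s = 2530 m = 2.53 km.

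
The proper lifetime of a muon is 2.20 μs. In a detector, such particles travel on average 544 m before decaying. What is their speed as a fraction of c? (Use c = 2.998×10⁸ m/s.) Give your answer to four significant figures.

Let x = d/(cτ) = 544.0 m / (2.998×10⁸ m/s × 2.200×10^-6 s) = 0.82479. Since d = βγcτ, x = βγ = β/√(1−β²).
Solving: β² = x²/(1+x²) = 0.680279/1.680279 = 0.404861, so β = 0.6363.

0.6363c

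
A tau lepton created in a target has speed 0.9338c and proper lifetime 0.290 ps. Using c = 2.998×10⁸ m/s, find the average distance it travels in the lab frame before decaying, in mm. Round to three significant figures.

0.227 mm

With β = 0.9338, γ = 1/√(1 − 0.9338²) = 1/√0.12801756 = 2.7949.
Lab-frame lifetime: Δt = γτ = 2.7949 × 0.290 ps = 0.81052 ps.
Distance: d = vΔt = 0.9338 × 2.998×10⁸ m/s × 8.1052×10^-13 s = 2.27×10^-4 m = 0.227 mm.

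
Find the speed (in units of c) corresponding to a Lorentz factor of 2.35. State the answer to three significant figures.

0.905c

β = √(1 − 1/γ²) = √(1 − 1/5.5225) = √0.818923 = 0.905.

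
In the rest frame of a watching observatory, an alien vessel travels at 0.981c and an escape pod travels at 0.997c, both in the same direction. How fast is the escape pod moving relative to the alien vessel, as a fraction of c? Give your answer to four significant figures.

0.7292c

Transform to the alien vessel's frame: u' = (u − v)/(1 − uv/c²).
u' = (0.997 − 0.981)/(1 − 0.997×0.981) = 0.016/0.021943 = 0.72916.
Speed in the alien vessel's frame: 0.7292c (in the same direction).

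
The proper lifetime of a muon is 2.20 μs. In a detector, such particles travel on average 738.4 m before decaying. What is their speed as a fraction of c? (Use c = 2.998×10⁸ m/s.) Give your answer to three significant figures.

Lab distance = (lab lifetime)·v = γτ·βc, so βγ = d/(cτ) = 738.4/(2.998×10⁸ × 2.200×10^-6) = 1.1195.
With βγ = 1.1195: γ² = 1 + (βγ)² = 2.25328, and β = (βγ)/γ = 1.1195/1.50109 = 0.746.

0.746c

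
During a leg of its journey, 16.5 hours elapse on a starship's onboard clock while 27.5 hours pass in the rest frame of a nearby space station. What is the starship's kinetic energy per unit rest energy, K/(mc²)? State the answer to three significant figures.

The time-dilation ratio gives γ = 27.5/16.5 = 1.66667.
K/(mc²) = γ − 1 = 1.66667 − 1 = 0.667.

0.667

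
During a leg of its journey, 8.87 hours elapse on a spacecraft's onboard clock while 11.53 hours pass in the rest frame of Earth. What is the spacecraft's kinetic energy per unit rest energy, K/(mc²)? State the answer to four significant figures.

0.2999

From Δt = γΔτ: γ = 11.53/8.87 = 1.29989.
Since K = (γ−1)mc², K/(mc²) = 1.29989 − 1 = 0.2999.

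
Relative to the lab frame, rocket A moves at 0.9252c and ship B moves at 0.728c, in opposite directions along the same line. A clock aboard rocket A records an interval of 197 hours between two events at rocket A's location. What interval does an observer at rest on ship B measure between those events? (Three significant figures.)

1270 hours

Speed of rocket A in ship B's frame: u = (v_A + v_B)/(1 + v_A v_B/c²) = (0.9252 + 0.728)/(1 + 0.9252×0.728) = 1.6532/1.6735456 = 0.98784; |u| = 0.98784c.
At |u| = 0.98784c, γ = (1 − 0.975828)^(−1/2) = 6.432.
The clock on rocket A records proper time, so ship B measures Δt = γΔτ = 6.432 × 197 = 1270 hours.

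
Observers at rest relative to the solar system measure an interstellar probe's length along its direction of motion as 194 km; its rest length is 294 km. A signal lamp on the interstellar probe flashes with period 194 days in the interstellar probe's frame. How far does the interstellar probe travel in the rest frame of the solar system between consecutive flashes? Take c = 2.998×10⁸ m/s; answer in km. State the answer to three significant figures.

5.72×10^12 km

γ = L₀/L = 294/194 = 1.51546.
β = √(1 − 1/γ²) = 0.75138. Lab-frame period = γτ = 1.51546×194 days = 294 days. Distance = βc × γτ = 0.75138 × 2.998×10⁸ m/s × 25401600 s = 5.7221×10^15 m = 5.72×10^12 km.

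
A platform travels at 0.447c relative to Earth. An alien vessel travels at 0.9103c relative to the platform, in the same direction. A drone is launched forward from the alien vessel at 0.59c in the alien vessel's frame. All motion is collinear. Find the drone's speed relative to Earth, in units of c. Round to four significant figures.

Compose velocities in two stages. Stage 1 (into S'): u₁ = (0.59+0.9103)/(1+0.59×0.9103) = 0.97607.
Stage 2 (into S): u = (0.97607+0.447)/(1+0.97607×0.447) = 0.99079, so the speed is 0.9908c.

0.9908c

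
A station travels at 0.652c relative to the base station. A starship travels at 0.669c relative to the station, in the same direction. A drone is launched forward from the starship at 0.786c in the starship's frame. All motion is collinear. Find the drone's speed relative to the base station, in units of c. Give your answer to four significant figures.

Compose velocities in two stages. Stage 1 (into S'): u₁ = (0.786+0.669)/(1+0.786×0.669) = 0.95358.
Stage 2 (into S): u = (0.95358+0.652)/(1+0.95358×0.652) = 0.99004, so the speed is 0.9900c.

0.9900c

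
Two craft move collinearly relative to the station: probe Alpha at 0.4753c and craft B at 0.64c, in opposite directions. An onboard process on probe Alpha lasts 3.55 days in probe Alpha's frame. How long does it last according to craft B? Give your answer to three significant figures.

Transform probe Alpha's velocity into craft B's frame: (0.4753 + 0.64)/(1 + 0.4753·0.64) = 1.1153/1.304192, so the relative speed is 0.85517c.
γ for this relative speed: γ = 1/√(1 − 0.731316) = 1.9292.
Probe Alpha's interval is proper; time dilation gives Δt_B = γΔτ = 1.9292 × 3.55 days = 6.85 days.

6.85 days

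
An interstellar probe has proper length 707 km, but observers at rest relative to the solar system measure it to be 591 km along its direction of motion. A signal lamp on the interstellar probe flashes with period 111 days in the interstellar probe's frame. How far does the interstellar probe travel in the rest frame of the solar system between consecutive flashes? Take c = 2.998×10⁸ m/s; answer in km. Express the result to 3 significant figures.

1.89×10^12 km

From L = L₀/γ: γ = 707/591 = 1.19628.
β = √(1 − 1/γ²) = 0.54884. Lab-frame period = γτ = 1.19628×111 days = 132.79 days. Distance = βc × γτ = 0.54884 × 2.998×10⁸ m/s × 11473056 s = 1.8878×10^15 m = 1.89×10^12 km.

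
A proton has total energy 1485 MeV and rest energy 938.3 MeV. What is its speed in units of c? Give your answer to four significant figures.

0.7751c

γ = E/(mc²) = 1485/938.3 = 1.5826.
β = √(1 − 1/γ²) = √(1 − 0.399262) = √0.600738 = 0.7751.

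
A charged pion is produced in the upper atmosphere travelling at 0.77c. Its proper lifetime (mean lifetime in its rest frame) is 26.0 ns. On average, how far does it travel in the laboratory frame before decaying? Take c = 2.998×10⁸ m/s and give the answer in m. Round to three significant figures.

Lorentz factor: γ = (1 − 0.5929)^(−1/2) = 1.5673.
Lab-frame lifetime: Δt = γτ = 1.5673 × 26.0 ns = 40.75 ns.
Distance: d = vΔt = 0.77 × 2.998×10⁸ m/s × 4.0750×10^-8 s = 9.41 m.

9.41 m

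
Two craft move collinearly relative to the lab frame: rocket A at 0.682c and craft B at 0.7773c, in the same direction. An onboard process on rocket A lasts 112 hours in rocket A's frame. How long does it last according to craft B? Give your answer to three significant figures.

Speed of rocket A in craft B's frame: u = (v_A − v_B)/(1 − v_A v_B/c²) = (0.682 − 0.7773)/(1 − 0.682×0.7773) = −0.0953/0.4698814 = −0.20282; |u| = 0.20282c.
γ for this relative speed: γ = 1/√(1 − 0.041136) = 1.0212.
Rocket A's interval is proper; time dilation gives Δt_B = γΔτ = 1.0212 × 112 hours = 114 hours.

114 hours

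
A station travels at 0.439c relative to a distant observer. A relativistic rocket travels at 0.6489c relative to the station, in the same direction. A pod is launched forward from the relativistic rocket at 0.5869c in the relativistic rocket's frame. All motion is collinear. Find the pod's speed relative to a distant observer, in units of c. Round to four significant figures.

0.9577c

Compose velocities in two stages. Stage 1 (into S'): u₁ = (0.5869+0.6489)/(1+0.5869×0.6489) = 0.89496.
Stage 2 (into S): u = (0.89496+0.439)/(1+0.89496×0.439) = 0.95769, so the speed is 0.9577c.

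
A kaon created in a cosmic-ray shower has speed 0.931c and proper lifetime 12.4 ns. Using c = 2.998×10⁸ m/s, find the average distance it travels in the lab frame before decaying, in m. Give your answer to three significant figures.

γ = 1/√(1 − β²) = 1/√(1 − 0.866761) = 1/√0.133239 = 1/0.365019 = 2.7396.
Lab-frame lifetime: Δt = γτ = 2.7396 × 12.4 ns = 33.971 ns.
Distance: d = vΔt = 0.931 × 2.998×10⁸ m/s × 3.3971×10^-8 s = 9.48 m.

9.48 m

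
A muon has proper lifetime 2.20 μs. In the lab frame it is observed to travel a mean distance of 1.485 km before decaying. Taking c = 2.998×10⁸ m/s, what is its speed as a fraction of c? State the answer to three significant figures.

d = βγcτ ⇒ βγ = d/(cτ) = 1485 m / (659.56 m) = 2.2515.
β = (βγ)/√(1+(βγ)²) = 2.2515/√6.06925 = 0.914.

0.914c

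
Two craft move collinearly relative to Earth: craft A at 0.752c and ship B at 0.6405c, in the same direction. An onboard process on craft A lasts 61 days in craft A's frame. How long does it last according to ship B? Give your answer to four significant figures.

62.46 days

The velocity of craft A relative to ship B is (0.752 − 0.6405)c / (1 − 0.752×0.6405) = 0.21511c; relative speed 0.21511c.
γ for this relative speed: γ = 1/√(1 − 0.0462723) = 1.024.
The clock on craft A records proper time, so ship B measures Δt = γΔτ = 1.024 × 61 = 62.46 days.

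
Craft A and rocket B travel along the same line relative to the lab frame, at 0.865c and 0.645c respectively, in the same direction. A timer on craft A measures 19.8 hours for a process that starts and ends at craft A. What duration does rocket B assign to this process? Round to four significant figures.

Speed of craft A in rocket B's frame: u = (v_A − v_B)/(1 − v_A v_B/c²) = (0.865 − 0.645)/(1 − 0.865×0.645) = 0.22/0.442075 = 0.49765; |u| = 0.49765c.
At |u| = 0.49765c, γ = (1 − 0.247656)^(−1/2) = 1.1529.
Craft A's interval is proper; time dilation gives Δt_B = γΔτ = 1.1529 × 19.8 hours = 22.83 hours.

22.83 hours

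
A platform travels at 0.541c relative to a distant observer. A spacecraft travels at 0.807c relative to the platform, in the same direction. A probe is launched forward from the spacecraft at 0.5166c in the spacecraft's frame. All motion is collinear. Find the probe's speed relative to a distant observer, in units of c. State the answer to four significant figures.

First combine the probe and spacecraft (S''→S'): u₁ = (0.5166 + 0.807)/(1 + 0.5166×0.807) = 1.3236/1.4168962 = 0.93415.
Then combine with the platform (S'→S): u = (0.93415 + 0.541)/(1 + 0.93415×0.541) = 1.47515/1.50537515 = 0.97992.

0.9799c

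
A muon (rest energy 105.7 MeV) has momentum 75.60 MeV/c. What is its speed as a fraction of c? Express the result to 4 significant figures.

βγ = pc/(mc²) = 75.60/105.7 = 0.71523.
Since γ² = 1 + (βγ)² = 1.511554, γ = √1.511554 = 1.22945, and β = (βγ)/γ = 0.71523/1.22945 = 0.5817.

0.5817c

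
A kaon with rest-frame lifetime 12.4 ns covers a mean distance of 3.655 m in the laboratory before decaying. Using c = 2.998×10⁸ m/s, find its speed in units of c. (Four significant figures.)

0.7011c

Let x = d/(cτ) = 3.655 m / (2.998×10⁸ m/s × 1.240×10^-8 s) = 0.98318. Since d = βγcτ, x = βγ = β/√(1−β²).
Solving: β² = x²/(1+x²) = 0.966643/1.966643 = 0.491519, so β = 0.7011.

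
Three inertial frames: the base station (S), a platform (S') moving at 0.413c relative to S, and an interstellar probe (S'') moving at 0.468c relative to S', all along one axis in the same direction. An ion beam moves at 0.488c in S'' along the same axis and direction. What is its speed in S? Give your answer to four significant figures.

0.9015c

Apply u = (u'+v)/(1+u'v) twice. Ion beam in the platform frame: (0.488+0.468)/(1+0.488·0.468) = 0.956/1.228384 = 0.77826c.
That velocity, transformed to the rest frame of the base station: (0.77826+0.413)/(1+0.77826·0.413) = 1.19126/1.32142138 = 0.9015c.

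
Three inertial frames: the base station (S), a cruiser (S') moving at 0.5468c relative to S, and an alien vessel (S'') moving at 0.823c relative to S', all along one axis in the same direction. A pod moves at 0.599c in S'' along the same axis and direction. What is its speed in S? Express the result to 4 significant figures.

0.9858c

Apply u = (u'+v)/(1+u'v) twice. Pod in the cruiser frame: (0.599+0.823)/(1+0.599·0.823) = 1.422/1.492977 = 0.95246c.
That velocity, transformed to the rest frame of the base station: (0.95246+0.5468)/(1+0.95246·0.5468) = 1.49926/1.520805128 = 0.98583c.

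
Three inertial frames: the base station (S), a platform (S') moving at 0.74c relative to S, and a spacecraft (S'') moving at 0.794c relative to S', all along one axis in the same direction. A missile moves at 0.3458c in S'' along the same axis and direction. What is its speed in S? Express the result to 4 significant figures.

Apply u = (u'+v)/(1+u'v) twice. Missile in the platform frame: (0.3458+0.794)/(1+0.3458·0.794) = 1.1398/1.2745652 = 0.89427c.
That velocity, transformed to the rest frame of the base station: (0.89427+0.74)/(1+0.89427·0.74) = 1.63427/1.6617598 = 0.98346c.

0.9835c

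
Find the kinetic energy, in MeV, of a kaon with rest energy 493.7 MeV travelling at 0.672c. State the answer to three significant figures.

173 MeV

With β = 0.672, γ = 1/√(1 − 0.672²) = 1/√0.548416 = 1.35035.
Kinetic energy: K = (γ − 1)mc² = (1.35035 − 1) × 493.7 MeV = 0.35035 × 493.7 = 173 MeV.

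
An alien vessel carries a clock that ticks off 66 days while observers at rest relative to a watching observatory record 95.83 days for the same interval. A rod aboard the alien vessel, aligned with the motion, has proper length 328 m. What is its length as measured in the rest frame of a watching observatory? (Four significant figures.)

225.9 m

The time-dilation ratio gives γ = 95.83/66 = 1.45197.
The rod contracts by the same γ: 328 m / 1.45197 = 225.9 m.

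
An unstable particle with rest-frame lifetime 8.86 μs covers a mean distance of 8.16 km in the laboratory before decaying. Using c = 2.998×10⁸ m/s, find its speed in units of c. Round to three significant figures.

0.951c

Lab distance = (lab lifetime)·v = γτ·βc, so βγ = d/(cτ) = 8160/(2.998×10⁸ × 8.860×10^-6) = 3.072.
With βγ = 3.072: γ² = 1 + (βγ)² = 10.43718, and β = (βγ)/γ = 3.072/3.23066 = 0.951.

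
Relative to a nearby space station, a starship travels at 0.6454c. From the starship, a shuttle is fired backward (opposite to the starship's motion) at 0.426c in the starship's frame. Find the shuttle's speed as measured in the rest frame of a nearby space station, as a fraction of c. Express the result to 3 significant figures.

In units of c, u = (u' + v)/(1 + u'v) with u' = −0.426 and v = 0.6454.
Numerator: −0.426 + 0.6454 = 0.2194. Denominator: 1 + (−0.426)(0.6454) = 0.7250596.
u = 0.2194/0.7250596 = 0.3026, so the speed is 0.303c.

0.303c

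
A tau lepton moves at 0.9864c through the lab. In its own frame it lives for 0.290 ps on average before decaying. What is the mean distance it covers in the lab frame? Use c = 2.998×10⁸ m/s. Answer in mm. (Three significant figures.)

With β = 0.9864, γ = 1/√(1 − 0.9864²) = 1/√0.02701504 = 6.0841.
Lab-frame lifetime: Δt = γτ = 6.0841 × 0.290 ps = 1.7644 ps.
Distance: d = vΔt = 0.9864 × 2.998×10⁸ m/s × 1.7644×10^-12 s = 5.22×10^-4 m = 0.522 mm.

0.522 mm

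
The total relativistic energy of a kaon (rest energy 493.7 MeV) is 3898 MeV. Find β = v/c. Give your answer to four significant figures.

0.9919

Total energy E = γmc² gives γ = 3898/493.7 = 7.8955.
Hence β = √(1 − 1/γ²) = √(1 − 0.0160413) = √0.9839587 = 0.9919.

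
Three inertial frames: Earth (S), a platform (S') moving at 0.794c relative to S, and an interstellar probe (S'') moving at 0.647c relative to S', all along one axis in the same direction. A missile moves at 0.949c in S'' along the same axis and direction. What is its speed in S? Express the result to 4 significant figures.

0.9987c

Apply u = (u'+v)/(1+u'v) twice. Missile in the platform frame: (0.949+0.647)/(1+0.949·0.647) = 1.596/1.614003 = 0.98885c.
That velocity, transformed to the rest frame of Earth: (0.98885+0.794)/(1+0.98885·0.794) = 1.78285/1.7851469 = 0.99871c.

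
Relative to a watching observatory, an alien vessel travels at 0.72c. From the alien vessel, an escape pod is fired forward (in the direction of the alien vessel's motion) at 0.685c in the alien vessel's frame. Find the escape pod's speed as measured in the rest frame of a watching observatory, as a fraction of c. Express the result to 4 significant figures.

Relativistic velocity addition: u = (u' + v)/(1 + u'v/c²), with u' = 0.685c and v = 0.72c.
Numerator: 0.685 + 0.72 = 1.405. Denominator: 1 + (0.685)(0.72) = 1.4932.
u = 1.405/1.4932 = 0.94093, so the speed is 0.9409c.

0.9409c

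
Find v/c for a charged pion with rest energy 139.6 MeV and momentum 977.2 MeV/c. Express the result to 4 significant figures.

0.9899

pc/(mc²) = 977.2/139.6 = 7 = βγ = β/√(1−β²).
So β² = x²/(1 + x²) with x = 7: x² = 49, β² = 49/50 = 0.98, β = 0.9899.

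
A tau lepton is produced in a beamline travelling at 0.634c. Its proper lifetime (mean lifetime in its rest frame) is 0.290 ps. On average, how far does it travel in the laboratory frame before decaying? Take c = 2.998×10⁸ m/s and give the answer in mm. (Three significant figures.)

With β = 0.634, γ = 1/√(1 − 0.634²) = 1/√0.598044 = 1.2931.
Lab-frame lifetime: Δt = γτ = 1.2931 × 0.290 ps = 0.375 ps.
Distance: d = vΔt = 0.634 × 2.998×10⁸ m/s × 3.7500×10^-13 s = 7.13×10^-5 m = 0.0713 mm.

0.0713 mm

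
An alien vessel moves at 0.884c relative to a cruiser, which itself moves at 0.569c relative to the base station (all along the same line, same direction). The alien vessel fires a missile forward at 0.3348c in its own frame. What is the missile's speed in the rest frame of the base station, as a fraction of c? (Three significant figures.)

First combine the missile and alien vessel (S''→S'): u₁ = (0.3348 + 0.884)/(1 + 0.3348×0.884) = 1.2188/1.2959632 = 0.94046.
Then combine with the cruiser (S'→S): u = (0.94046 + 0.569)/(1 + 0.94046×0.569) = 1.50946/1.53512174 = 0.98328.

0.983c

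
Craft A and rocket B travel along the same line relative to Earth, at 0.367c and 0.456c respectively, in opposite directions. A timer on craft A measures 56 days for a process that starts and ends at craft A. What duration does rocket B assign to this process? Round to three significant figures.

79.0 days

Transform craft A's velocity into rocket B's frame: (0.367 + 0.456)/(1 + 0.367·0.456) = 0.823/1.167352, so the relative speed is 0.70501c.
At |u| = 0.70501c, γ = (1 − 0.497039)^(−1/2) = 1.41.
Craft A's interval is proper; time dilation gives Δt_B = γΔτ = 1.41 × 56 days = 79.0 days.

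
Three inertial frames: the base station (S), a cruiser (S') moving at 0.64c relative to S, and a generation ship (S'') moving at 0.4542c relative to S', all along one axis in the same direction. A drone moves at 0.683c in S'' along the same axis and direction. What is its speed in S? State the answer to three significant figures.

Compose velocities in two stages. Stage 1 (into S'): u₁ = (0.683+0.4542)/(1+0.683×0.4542) = 0.86795.
Stage 2 (into S): u = (0.86795+0.64)/(1+0.86795×0.64) = 0.96944, so the speed is 0.969c.

0.969c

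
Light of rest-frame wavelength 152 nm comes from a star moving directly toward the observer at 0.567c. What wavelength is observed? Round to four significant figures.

79.90 nm

Relativistic Doppler for wavelength: λ_obs = λ_src · √((1−β)/(1+β)).
With β = 0.567: factor = √(0.433/1.567) = 0.52567.
λ_obs = 152 × 0.52567 = 79.90 nm.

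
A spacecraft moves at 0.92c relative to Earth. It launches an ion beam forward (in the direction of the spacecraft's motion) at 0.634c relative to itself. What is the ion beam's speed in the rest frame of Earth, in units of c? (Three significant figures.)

0.982c

In units of c, u = (u' + v)/(1 + u'v) with u' = 0.634 and v = 0.92.
Numerator: 0.634 + 0.92 = 1.554. Denominator: 1 + (0.634)(0.92) = 1.58328.
u = 1.554/1.58328 = 0.98151, so the speed is 0.982c.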